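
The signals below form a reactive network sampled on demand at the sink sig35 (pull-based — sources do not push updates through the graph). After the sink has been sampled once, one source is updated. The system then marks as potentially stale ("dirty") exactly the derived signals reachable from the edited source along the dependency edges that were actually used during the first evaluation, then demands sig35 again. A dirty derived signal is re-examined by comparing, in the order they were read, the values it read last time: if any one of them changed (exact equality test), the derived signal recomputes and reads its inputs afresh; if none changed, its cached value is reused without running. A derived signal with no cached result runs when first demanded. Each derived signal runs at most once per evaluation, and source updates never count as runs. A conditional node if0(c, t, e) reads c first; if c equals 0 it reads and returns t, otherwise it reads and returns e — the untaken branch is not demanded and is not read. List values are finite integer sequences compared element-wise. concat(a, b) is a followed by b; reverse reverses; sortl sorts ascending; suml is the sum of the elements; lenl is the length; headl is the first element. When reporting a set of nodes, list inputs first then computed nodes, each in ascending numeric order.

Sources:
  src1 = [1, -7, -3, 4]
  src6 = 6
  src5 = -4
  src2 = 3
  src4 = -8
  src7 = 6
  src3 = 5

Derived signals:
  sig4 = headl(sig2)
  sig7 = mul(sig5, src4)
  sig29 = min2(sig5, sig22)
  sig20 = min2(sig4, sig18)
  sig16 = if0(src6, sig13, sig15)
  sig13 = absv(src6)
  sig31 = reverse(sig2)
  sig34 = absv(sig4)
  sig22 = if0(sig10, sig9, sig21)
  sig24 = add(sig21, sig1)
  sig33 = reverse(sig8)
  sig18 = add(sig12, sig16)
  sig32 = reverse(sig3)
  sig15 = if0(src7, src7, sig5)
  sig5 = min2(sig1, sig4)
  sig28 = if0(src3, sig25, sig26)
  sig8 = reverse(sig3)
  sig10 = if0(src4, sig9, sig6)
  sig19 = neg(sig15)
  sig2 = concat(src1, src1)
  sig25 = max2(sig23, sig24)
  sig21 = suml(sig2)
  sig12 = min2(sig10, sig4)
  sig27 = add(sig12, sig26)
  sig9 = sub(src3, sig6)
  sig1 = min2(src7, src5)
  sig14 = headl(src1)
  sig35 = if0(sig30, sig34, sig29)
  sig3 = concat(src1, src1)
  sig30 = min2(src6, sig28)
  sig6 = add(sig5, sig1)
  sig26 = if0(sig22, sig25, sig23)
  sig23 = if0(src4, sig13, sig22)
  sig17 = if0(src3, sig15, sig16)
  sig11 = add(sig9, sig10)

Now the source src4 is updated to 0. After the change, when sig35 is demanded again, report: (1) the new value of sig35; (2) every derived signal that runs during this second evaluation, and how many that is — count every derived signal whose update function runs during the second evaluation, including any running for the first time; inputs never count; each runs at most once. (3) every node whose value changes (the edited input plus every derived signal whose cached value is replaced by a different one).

sig35 now evaluates to -10.
Run set: sig9, sig10, sig13, sig22, sig23, sig26, sig28, sig30, sig35 (9 run).
Changed values: src4, sig10, sig23, sig26, sig28, sig30.
The important point: the flipped condition pulls in fresh nodes; sig9, sig13 run for the first time.

Initial pass — values computed on the first demand:
  sig1 = min2(6, -4) = -4
  sig2 = concat([1, -7, -3, 4], [1, -7, -3, 4]) = [1, -7, -3, 4, 1, -7, -3, 4]
  sig4 = headl([1, -7, -3, 4, 1, -7, -3, 4]) = 1
  sig5 = min2(-4, 1) = -4
  sig6 = add(-4, -4) = -8
  sig10 = if0(src4=-8 -> else branch sig6) = -8
  sig21 = suml([1, -7, -3, 4, 1, -7, -3, 4]) = -10
  sig22 = if0(sig10=-8 -> else branch sig21) = -10
  sig23 = if0(src4=-8 -> else branch sig22) = -10
  sig26 = if0(sig22=-10 -> else branch sig23) = -10
  sig28 = if0(src3=5 -> else branch sig26) = -10
  sig29 = min2(-4, -10) = -10
  sig30 = min2(6, -10) = -10
  sig35 = if0(sig30=-10 -> else branch sig29) = -10

Second demand — change propagation:
  sig9: newly demanded (no cache) — executes and yields 13.
  sig10: re-runs because src4 -8->0; new result 13.
  sig13: newly demanded (no cache) — executes and yields 6.
  sig22: re-runs because sig10 -8->13; new result -10 (unchanged).
  sig23: re-runs because src4 -8->0; new result 6.
  sig26: re-runs because sig23 -10->6; new result 6.
  sig28: re-runs because sig26 -10->6; new result 6.
  sig29: re-examined; everything it read last time is the same (sig5 unchanged, sig22 unchanged) — cache -10 kept, no run.
  sig30: re-runs because sig28 -10->6; new result 6.
  sig35: re-runs because sig30 -10->6; new result -10 (unchanged).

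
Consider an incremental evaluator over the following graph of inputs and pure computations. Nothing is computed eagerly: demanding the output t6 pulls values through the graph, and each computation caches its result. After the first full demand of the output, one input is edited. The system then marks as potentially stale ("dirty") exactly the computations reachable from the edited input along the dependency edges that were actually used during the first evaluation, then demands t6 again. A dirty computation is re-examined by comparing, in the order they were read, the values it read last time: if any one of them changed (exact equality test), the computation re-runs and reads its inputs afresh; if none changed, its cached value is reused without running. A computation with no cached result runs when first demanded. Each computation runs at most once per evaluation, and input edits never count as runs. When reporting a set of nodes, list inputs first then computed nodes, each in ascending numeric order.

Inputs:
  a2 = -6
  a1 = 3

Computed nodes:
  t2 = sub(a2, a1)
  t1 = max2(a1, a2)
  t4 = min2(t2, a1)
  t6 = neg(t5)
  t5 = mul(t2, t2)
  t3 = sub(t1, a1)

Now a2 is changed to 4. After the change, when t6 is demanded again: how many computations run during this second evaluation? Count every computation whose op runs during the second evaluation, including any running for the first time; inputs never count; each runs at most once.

Run set: t2, t5, t6 (3 run).

Initial pass — values computed on the first demand:
  t2 = sub(-6, 3) = -9
  t5 = mul(-9, -9) = 81
  t6 = neg(81) = -81

Second demand — change propagation:
  t2: re-runs because a2 -6->4; new result 1.
  t5: re-runs because t2 -9->1; t2 -9->1; new result 1.
  t6: re-runs because t5 81->1; new result -1.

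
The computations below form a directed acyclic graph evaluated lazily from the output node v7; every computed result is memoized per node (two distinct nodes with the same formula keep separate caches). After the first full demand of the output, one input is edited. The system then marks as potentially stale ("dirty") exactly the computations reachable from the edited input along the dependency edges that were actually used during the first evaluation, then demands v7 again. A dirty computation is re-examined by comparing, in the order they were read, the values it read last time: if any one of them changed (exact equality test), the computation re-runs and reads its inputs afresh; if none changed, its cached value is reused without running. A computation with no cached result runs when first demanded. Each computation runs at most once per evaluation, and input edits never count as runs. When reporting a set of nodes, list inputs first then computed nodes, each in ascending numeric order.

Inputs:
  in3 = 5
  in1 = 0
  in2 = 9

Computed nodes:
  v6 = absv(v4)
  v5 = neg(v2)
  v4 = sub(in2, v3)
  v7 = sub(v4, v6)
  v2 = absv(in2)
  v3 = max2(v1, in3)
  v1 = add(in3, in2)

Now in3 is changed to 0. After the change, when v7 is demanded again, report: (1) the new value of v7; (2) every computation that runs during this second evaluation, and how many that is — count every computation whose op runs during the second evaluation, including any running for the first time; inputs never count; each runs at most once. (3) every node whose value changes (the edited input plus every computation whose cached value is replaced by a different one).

First demand of the output computes:
  v1 = add(5, 9) = 14
  v3 = max2(14, 5) = 14
  v4 = sub(9, 14) = -5
  v6 = absv(-5) = 5
  v7 = sub(-5, 5) = -10

After the edit, cleaning proceeds:
  v1: a read changed (in3 5->0) — executes, giving 9.
  v3: a read changed (v1 14->9; in3 5->0) — executes, giving 9.
  v4: a read changed (v3 14->9) — executes, giving 0.
  v6: a read changed (v4 -5->0) — executes, giving 0.
  v7: a read changed (v4 -5->0; v6 5->0) — executes, giving 0.

Demanding v7 again yields 0.
5 computations run: v1, v3, v4, v6, v7.
The nodes whose values change: in3, v1, v3, v4, v6, v7.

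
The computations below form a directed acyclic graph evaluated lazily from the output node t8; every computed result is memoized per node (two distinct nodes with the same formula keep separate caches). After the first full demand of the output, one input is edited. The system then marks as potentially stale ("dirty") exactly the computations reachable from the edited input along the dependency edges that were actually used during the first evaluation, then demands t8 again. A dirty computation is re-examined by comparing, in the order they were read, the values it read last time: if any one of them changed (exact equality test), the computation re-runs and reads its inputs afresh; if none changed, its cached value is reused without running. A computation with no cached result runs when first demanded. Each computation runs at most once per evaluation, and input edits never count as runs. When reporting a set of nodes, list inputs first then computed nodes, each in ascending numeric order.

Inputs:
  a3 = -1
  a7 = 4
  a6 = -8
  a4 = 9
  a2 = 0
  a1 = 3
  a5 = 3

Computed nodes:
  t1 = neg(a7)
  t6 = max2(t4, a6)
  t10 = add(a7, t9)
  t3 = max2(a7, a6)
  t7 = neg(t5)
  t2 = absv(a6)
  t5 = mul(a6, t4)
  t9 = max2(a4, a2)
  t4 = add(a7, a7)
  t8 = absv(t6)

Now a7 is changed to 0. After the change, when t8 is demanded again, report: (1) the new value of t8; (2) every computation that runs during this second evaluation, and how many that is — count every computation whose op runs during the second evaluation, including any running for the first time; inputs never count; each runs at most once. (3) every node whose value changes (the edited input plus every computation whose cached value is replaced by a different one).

Demanding t8 again yields 0.
3 computations run: t4, t6, t8.
The nodes whose values change: a7, t4, t6, t8.

First demand of the output computes:
  t4 = add(4, 4) = 8
  t6 = max2(8, -8) = 8
  t8 = absv(8) = 8

After the edit, cleaning proceeds:
  t4: a read changed (a7 4->0; a7 4->0) — executes, giving 0.
  t6: a read changed (t4 8->0) — executes, giving 0.
  t8: a read changed (t6 8->0) — executes, giving 0.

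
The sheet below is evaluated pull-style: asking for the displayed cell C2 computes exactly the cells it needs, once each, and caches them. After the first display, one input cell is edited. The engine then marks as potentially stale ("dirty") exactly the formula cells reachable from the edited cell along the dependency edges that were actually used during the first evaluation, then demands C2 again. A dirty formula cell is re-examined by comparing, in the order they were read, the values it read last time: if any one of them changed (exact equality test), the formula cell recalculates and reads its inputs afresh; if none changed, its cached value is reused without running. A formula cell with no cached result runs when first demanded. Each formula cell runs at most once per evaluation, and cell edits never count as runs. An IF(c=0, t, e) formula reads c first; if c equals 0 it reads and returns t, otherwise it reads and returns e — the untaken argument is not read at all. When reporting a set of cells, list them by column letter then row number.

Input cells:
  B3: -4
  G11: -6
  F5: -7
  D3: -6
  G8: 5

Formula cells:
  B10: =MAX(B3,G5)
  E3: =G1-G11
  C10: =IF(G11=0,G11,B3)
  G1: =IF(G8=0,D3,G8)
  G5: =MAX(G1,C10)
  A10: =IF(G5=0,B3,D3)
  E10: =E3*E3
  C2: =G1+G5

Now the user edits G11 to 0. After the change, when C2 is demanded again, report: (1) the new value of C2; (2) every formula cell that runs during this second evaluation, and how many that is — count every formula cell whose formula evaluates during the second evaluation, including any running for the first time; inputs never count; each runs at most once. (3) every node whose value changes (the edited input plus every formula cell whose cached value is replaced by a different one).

First demand of the output computes:
  C10 = IF(G11=0: G11=-6 -> else branch B3) = -4
  G1 = IF(G8=0: G8=5 -> else branch G8) = 5
  G5 = MAX(5, -4) = 5
  C2 = 5 + 5 = 10

After the edit, cleaning proceeds:
  C10: a read changed (G11 -6->0) — executes, giving 0.
  G5: a read changed (C10 -4->0) — executes, giving 5 — identical to its old value.
  C2: dirty, but its reads are unchanged (G1 unchanged, G5 unchanged); cached 10 stands.

Note the absorption at G5: it re-runs yet its value is the same, leaving the output's value untouched.

Demanding C2 again yields 10.
2 formula cells run: C10, G5.
The nodes whose values change: C10, G11.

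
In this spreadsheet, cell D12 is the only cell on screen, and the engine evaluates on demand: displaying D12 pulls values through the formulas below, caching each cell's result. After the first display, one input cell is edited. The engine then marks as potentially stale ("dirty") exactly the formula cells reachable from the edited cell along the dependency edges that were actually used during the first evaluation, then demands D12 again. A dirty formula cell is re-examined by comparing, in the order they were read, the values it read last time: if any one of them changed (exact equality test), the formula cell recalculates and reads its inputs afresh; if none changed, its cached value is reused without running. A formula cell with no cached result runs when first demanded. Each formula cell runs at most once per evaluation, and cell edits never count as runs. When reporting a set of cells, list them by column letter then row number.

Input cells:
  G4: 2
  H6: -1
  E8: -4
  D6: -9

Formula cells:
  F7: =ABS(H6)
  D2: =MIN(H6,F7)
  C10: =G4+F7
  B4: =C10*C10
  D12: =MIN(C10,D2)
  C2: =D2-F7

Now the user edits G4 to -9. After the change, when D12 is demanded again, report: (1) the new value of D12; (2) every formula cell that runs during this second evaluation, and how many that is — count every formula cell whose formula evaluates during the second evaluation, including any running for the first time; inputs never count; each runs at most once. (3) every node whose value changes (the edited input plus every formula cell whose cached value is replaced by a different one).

D12 now evaluates to -8.
Run set: C10, D12 (2 run).
Changed values: C10, D12, G4.

Initial pass — values computed on the first demand:
  F7 = ABS(-1) = 1
  C10 = 2 + 1 = 3
  D2 = MIN(-1, 1) = -1
  D12 = MIN(3, -1) = -1

Second demand — change propagation:
  C10: re-runs because G4 2->-9; new result -8.
  D12: re-runs because C10 3->-8; new result -8.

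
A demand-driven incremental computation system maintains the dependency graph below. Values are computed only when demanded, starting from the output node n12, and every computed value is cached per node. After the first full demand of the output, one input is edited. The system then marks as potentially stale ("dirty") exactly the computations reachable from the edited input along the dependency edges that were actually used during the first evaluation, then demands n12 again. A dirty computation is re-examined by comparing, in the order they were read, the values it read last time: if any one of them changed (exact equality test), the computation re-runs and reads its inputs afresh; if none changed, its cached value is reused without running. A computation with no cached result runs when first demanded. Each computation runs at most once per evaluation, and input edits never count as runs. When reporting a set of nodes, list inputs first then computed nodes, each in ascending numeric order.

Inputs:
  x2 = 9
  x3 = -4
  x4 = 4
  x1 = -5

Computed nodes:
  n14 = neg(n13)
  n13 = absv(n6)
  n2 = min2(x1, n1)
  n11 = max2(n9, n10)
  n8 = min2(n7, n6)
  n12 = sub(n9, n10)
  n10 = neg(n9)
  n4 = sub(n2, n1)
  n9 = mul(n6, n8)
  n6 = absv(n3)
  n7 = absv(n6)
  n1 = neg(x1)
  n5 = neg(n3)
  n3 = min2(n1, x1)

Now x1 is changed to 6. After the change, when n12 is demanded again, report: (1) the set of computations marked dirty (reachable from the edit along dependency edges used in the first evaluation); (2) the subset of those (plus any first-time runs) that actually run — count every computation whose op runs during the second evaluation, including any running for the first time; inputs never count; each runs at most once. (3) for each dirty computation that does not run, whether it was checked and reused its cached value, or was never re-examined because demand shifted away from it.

Marked dirty: n1, n3, n6, n7, n8, n9, n10, n12.
Computations that run: n1, n3, n6, n7, n8, n9, n10, n12 — 8 in total.
Every dirty computation ran.

First evaluation (everything demanded from the output):
  n1 = neg(-5) = 5
  n3 = min2(5, -5) = -5
  n6 = absv(-5) = 5
  n7 = absv(5) = 5
  n8 = min2(5, 5) = 5
  n9 = mul(5, 5) = 25
  n10 = neg(25) = -25
  n12 = sub(25, -25) = 50

Propagation after the edit:
  n1: runs — x1 -5->6; result -6.
  n3: runs — n1 5->-6; x1 -5->6; result -6.
  n6: runs — n3 -5->-6; result 6.
  n7: runs — n6 5->6; result 6.
  n8: runs — n7 5->6; n6 5->6; result 6.
  n9: runs — n6 5->6; n8 5->6; result 36.
  n10: runs — n9 25->36; result -36.
  n12: runs — n9 25->36; n10 -25->-36; result 72.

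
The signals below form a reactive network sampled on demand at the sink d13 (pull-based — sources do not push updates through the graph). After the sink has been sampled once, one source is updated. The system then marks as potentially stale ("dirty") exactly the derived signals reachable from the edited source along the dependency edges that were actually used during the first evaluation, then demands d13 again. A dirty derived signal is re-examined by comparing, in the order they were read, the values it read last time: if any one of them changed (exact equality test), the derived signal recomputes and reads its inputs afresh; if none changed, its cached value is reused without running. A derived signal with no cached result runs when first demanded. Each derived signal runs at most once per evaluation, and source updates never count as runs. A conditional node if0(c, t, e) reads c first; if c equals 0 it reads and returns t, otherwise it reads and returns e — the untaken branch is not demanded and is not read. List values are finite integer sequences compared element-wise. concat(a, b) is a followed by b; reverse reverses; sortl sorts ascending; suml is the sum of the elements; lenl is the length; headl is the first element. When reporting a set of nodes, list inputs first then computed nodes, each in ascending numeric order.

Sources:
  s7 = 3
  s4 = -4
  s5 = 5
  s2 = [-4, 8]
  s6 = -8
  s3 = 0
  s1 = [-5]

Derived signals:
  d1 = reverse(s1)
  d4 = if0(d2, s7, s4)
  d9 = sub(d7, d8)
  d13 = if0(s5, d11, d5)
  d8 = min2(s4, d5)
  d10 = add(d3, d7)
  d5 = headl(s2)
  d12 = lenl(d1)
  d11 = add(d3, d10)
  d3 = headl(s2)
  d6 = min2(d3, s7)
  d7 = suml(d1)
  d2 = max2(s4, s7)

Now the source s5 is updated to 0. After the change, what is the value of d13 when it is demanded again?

d13 now evaluates to -13.
The important point: the flipped condition pulls in fresh nodes; d1, d3, d7, d10, d11 run for the first time.

Initial pass — values computed on the first demand:
  d5 = headl([-4, 8]) = -4
  d13 = if0(s5=5 -> else branch d5) = -4

Second demand — change propagation:
  d1: newly demanded (no cache) — executes and yields [-5].
  d3: newly demanded (no cache) — executes and yields -4.
  d7: newly demanded (no cache) — executes and yields -5.
  d10: newly demanded (no cache) — executes and yields -9.
  d11: newly demanded (no cache) — executes and yields -13.
  d13: re-runs because s5 5->0; new result -13.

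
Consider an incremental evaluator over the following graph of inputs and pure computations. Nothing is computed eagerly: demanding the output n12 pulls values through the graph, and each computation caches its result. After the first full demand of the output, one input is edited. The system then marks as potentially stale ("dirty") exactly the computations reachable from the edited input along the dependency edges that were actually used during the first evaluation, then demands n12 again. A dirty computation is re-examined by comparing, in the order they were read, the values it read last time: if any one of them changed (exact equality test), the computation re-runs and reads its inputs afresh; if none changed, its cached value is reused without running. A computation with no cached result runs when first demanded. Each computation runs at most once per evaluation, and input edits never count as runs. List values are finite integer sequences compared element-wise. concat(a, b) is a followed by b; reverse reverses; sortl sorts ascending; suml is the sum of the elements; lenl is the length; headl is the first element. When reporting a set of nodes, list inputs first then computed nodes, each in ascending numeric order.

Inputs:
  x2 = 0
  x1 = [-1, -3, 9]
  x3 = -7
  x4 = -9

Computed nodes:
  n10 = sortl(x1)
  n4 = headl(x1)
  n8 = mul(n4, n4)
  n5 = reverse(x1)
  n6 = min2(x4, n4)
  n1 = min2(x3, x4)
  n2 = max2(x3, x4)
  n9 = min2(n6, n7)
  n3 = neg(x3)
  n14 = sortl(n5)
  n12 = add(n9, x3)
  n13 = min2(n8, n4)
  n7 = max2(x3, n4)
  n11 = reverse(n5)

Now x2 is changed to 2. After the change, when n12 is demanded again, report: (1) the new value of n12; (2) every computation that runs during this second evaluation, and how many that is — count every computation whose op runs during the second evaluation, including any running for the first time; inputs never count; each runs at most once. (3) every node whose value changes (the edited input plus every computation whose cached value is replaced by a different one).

Initial pass — values computed on the first demand:
  n4 = headl([-1, -3, 9]) = -1
  n6 = min2(-9, -1) = -9
  n7 = max2(-7, -1) = -1
  n9 = min2(-9, -1) = -9
  n12 = add(-9, -7) = -16

Second demand — change propagation:
  no demanded computation ever read x2, so the edit dirties nothing and nothing runs.

The important point: nothing the output needs ever reads x2, so the edit is invisible to it.

n12 now evaluates to -16.
Run set: none (0 run).
Changed values: x2.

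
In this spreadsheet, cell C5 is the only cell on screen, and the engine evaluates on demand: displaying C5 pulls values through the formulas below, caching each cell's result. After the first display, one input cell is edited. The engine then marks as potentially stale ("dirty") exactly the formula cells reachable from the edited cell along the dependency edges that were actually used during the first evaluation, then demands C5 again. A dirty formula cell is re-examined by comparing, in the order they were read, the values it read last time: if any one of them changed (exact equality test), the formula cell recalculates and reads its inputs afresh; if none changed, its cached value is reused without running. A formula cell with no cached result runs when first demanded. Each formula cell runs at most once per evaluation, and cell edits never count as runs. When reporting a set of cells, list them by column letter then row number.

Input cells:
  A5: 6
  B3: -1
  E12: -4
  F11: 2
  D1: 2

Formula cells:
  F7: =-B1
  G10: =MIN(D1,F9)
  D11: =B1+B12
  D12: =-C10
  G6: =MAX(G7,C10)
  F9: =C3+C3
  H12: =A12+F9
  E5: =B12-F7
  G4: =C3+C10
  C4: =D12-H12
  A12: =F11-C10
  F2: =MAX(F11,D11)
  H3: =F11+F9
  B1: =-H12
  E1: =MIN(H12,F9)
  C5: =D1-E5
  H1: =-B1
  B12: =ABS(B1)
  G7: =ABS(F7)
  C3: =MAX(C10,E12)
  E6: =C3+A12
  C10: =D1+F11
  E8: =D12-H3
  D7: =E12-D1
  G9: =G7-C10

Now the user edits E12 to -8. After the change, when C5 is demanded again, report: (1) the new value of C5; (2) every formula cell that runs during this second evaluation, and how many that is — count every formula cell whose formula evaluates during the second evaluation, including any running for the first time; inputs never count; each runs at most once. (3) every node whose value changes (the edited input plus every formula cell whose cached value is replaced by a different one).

Initial pass — values computed on the first demand:
  C10 = 2 + 2 = 4
  A12 = 2 - 4 = -2
  C3 = MAX(4, -4) = 4
  F9 = 4 + 4 = 8
  H12 = -2 + 8 = 6
  B1 = -(6) = -6
  B12 = ABS(-6) = 6
  F7 = -(-6) = 6
  E5 = 6 - 6 = 0
  C5 = 2 - 0 = 2

Second demand — change propagation:
  C3: re-runs because E12 -4->-8; new result 4 (unchanged).
  F9: re-examined; everything it read last time is the same (C3 unchanged, C3 unchanged) — cache 8 kept, no run.
  H12: re-examined; everything it read last time is the same (A12 unchanged, F9 unchanged) — cache 6 kept, no run.
  B1: re-examined; everything it read last time is the same (H12 unchanged) — cache -6 kept, no run.
  B12: re-examined; everything it read last time is the same (B1 unchanged) — cache 6 kept, no run.
  F7: re-examined; everything it read last time is the same (B1 unchanged) — cache 6 kept, no run.
  E5: re-examined; everything it read last time is the same (B12 unchanged, F7 unchanged) — cache 0 kept, no run.
  C5: re-examined; everything it read last time is the same (D1 unchanged, E5 unchanged) — cache 2 kept, no run.

The important point: C3 recomputes to an identical value, and the output ends up unchanged.

C5 now evaluates to 2.
Run set: C3 (1 run).
Changed values: E12.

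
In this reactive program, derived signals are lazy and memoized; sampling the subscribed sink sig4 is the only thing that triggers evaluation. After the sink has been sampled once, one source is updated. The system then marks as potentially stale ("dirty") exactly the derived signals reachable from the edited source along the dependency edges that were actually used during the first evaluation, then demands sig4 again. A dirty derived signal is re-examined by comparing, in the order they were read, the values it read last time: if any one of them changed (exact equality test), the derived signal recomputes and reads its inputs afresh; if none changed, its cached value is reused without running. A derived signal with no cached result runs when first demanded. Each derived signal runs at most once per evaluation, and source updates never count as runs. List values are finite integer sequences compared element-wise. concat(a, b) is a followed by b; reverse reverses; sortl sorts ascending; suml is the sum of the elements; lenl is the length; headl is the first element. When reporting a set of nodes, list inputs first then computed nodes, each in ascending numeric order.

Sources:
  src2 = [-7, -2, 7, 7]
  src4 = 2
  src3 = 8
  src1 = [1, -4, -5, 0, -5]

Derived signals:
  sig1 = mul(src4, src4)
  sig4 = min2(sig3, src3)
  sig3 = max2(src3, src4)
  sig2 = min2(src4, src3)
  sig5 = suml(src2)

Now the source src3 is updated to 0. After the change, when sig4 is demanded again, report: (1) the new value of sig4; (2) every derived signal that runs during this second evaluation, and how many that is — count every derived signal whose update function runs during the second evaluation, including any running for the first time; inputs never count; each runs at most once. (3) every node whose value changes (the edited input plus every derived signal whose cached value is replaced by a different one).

Demanding sig4 again yields 0.
2 derived signals run: sig3, sig4.
The nodes whose values change: src3, sig3, sig4.

First demand of the output computes:
  sig3 = max2(8, 2) = 8
  sig4 = min2(8, 8) = 8

After the edit, cleaning proceeds:
  sig3: a read changed (src3 8->0) — executes, giving 2.
  sig4: a read changed (sig3 8->2; src3 8->0) — executes, giving 0.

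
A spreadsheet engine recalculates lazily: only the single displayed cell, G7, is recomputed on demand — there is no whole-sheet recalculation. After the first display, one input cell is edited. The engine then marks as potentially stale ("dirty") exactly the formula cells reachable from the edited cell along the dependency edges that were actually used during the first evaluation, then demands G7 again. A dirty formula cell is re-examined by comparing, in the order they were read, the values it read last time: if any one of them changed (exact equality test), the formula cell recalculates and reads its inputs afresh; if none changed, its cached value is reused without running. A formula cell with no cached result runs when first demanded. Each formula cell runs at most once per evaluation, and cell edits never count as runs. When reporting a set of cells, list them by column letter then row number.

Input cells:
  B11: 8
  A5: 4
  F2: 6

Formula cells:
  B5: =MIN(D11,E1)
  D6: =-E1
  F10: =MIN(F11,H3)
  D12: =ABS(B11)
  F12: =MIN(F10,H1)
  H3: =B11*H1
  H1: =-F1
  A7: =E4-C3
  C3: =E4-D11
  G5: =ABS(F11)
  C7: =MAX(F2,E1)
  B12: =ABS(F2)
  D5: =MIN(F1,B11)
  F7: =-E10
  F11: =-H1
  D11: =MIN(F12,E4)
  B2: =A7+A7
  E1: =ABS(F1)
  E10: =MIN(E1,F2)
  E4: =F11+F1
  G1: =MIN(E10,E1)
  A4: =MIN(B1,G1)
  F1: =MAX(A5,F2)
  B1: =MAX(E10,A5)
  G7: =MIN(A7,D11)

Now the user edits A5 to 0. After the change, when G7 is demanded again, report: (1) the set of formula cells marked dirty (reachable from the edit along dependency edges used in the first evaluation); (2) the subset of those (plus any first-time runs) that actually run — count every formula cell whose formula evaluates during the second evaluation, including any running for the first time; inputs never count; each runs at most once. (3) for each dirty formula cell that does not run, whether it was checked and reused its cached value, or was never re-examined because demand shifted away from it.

First evaluation (everything demanded from the output):
  F1 = MAX(4, 6) = 6
  H1 = -(6) = -6
  F11 = -(-6) = 6
  E4 = 6 + 6 = 12
  H3 = 8 * -6 = -48
  F10 = MIN(6, -48) = -48
  F12 = MIN(-48, -6) = -48
  D11 = MIN(-48, 12) = -48
  C3 = 12 - -48 = 60
  A7 = 12 - 60 = -48
  G7 = MIN(-48, -48) = -48

Propagation after the edit:
  F1: runs — A5 4->0; result 6 (same value as before).
  H1: checked — values it read are unchanged (F1 unchanged); reused cached -6 without running.
  F11: checked — values it read are unchanged (H1 unchanged); reused cached 6 without running.
  E4: checked — values it read are unchanged (F11 unchanged, F1 unchanged); reused cached 12 without running.
  H3: checked — values it read are unchanged (B11 unchanged, H1 unchanged); reused cached -48 without running.
  F10: checked — values it read are unchanged (F11 unchanged, H3 unchanged); reused cached -48 without running.
  F12: checked — values it read are unchanged (F10 unchanged, H1 unchanged); reused cached -48 without running.
  D11: checked — values it read are unchanged (F12 unchanged, E4 unchanged); reused cached -48 without running.
  C3: checked — values it read are unchanged (E4 unchanged, D11 unchanged); reused cached 60 without running.
  A7: checked — values it read are unchanged (E4 unchanged, C3 unchanged); reused cached -48 without running.
  G7: checked — values it read are unchanged (A7 unchanged, D11 unchanged); reused cached -48 without running.

Key observation: the change is absorbed at F1 — it re-runs but produces the same value, and the output's value is unchanged.

Marked dirty: A7, C3, D11, E4, F1, F10, F11, F12, G7, H1, H3.
Formula cells that run: F1 — 1 in total.
Checked but reused from cache: A7, C3, D11, E4, F10, F11, F12, G7, H1, H3.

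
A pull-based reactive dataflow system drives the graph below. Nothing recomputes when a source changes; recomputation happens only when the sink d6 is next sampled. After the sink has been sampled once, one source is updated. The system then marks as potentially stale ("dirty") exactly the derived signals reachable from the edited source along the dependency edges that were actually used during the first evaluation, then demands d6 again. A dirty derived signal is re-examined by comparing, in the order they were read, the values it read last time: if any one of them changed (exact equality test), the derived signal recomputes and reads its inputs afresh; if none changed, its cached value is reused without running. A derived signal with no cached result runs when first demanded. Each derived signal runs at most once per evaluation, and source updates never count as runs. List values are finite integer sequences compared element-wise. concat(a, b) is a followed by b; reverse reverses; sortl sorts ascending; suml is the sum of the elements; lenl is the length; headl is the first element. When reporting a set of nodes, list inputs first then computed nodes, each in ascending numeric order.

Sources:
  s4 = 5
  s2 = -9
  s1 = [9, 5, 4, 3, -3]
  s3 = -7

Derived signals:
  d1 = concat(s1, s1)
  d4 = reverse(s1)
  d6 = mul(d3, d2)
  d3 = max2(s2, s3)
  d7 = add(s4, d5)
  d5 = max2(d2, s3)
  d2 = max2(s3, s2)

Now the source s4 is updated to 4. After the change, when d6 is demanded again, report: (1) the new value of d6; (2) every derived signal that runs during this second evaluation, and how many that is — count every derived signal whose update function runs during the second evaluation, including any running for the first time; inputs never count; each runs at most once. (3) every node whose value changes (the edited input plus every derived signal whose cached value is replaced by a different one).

New value of d6: 49.
Derived signals that run: none — 0 in total.
Values that change: s4.
Key observation: s4 is never demanded by the output, so the edit triggers no recomputation at all.

First evaluation (everything demanded from the output):
  d2 = max2(-7, -9) = -7
  d3 = max2(-9, -7) = -7
  d6 = mul(-7, -7) = 49

Propagation after the edit:
  s4 feeds no computation that the output demands — nothing is marked dirty and nothing runs.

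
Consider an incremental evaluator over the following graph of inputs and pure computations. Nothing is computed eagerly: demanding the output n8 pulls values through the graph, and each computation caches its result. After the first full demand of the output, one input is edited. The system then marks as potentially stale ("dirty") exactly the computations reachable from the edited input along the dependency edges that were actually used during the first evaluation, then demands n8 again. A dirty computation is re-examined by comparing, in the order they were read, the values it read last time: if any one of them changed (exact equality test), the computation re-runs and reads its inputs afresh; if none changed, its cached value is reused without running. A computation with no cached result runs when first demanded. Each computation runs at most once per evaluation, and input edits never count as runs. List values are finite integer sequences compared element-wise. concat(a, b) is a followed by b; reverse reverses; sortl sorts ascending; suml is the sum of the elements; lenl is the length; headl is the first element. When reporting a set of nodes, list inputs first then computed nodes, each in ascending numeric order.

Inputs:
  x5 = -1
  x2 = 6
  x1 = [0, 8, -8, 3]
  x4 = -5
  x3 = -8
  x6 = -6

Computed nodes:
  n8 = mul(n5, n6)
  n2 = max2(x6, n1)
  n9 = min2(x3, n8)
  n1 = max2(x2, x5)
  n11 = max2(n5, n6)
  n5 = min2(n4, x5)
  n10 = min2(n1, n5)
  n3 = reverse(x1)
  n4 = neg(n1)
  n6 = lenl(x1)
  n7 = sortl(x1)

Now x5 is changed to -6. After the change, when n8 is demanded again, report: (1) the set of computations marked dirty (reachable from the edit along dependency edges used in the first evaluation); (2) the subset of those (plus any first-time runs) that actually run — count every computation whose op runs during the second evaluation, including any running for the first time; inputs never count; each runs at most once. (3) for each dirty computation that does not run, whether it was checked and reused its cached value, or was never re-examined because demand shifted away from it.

Initial pass — values computed on the first demand:
  n1 = max2(6, -1) = 6
  n4 = neg(6) = -6
  n5 = min2(-6, -1) = -6
  n6 = lenl([0, 8, -8, 3]) = 4
  n8 = mul(-6, 4) = -24

Second demand — change propagation:
  n1: re-runs because x5 -1->-6; new result 6 (unchanged).
  n4: re-examined; everything it read last time is the same (n1 unchanged) — cache -6 kept, no run.
  n5: re-runs because x5 -1->-6; new result -6 (unchanged).
  n8: re-examined; everything it read last time is the same (n5 unchanged, n6 unchanged) — cache -24 kept, no run.

The important point: at n4 every value read last time is unchanged, so the dirty flag clears without a run.

Dirty set: n1, n4, n5, n8.
Run set: n1, n5 (2 run).
Re-examined without running (cache reused): n4, n8.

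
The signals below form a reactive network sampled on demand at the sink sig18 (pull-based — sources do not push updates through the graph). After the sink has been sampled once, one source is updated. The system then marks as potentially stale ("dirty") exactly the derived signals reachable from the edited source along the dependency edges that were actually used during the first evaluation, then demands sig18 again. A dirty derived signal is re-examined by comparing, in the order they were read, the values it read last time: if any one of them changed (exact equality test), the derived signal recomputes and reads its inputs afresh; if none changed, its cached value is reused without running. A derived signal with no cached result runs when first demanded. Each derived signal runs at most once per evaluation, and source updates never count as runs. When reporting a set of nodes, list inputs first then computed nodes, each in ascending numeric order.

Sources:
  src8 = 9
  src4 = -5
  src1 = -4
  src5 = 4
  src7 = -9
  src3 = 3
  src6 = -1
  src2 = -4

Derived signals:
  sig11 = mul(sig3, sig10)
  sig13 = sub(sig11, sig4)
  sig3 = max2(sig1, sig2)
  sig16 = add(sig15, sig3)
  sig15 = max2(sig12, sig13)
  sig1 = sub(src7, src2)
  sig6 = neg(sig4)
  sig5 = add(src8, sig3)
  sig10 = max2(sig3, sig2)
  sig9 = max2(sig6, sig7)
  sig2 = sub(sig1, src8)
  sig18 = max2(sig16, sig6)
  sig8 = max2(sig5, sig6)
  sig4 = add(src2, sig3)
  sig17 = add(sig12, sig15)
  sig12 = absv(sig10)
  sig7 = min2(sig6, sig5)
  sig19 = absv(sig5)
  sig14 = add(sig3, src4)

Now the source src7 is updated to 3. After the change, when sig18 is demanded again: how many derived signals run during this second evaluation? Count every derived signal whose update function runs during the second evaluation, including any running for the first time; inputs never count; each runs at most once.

Run set: sig1, sig2, sig3, sig4, sig6, sig10, sig11, sig12, sig13, sig15, sig16, sig18 (12 run).

Initial pass — values computed on the first demand:
  sig1 = sub(-9, -4) = -5
  sig2 = sub(-5, 9) = -14
  sig3 = max2(-5, -14) = -5
  sig4 = add(-4, -5) = -9
  sig6 = neg(-9) = 9
  sig10 = max2(-5, -14) = -5
  sig11 = mul(-5, -5) = 25
  sig12 = absv(-5) = 5
  sig13 = sub(25, -9) = 34
  sig15 = max2(5, 34) = 34
  sig16 = add(34, -5) = 29
  sig18 = max2(29, 9) = 29

Second demand — change propagation:
  sig1: re-runs because src7 -9->3; new result 7.
  sig2: re-runs because sig1 -5->7; new result -2.
  sig3: re-runs because sig1 -5->7; sig2 -14->-2; new result 7.
  sig4: re-runs because sig3 -5->7; new result 3.
  sig6: re-runs because sig4 -9->3; new result -3.
  sig10: re-runs because sig3 -5->7; sig2 -14->-2; new result 7.
  sig11: re-runs because sig3 -5->7; sig10 -5->7; new result 49.
  sig12: re-runs because sig10 -5->7; new result 7.
  sig13: re-runs because sig11 25->49; sig4 -9->3; new result 46.
  sig15: re-runs because sig12 5->7; sig13 34->46; new result 46.
  sig16: re-runs because sig15 34->46; sig3 -5->7; new result 53.
  sig18: re-runs because sig16 29->53; sig6 9->-3; new result 53.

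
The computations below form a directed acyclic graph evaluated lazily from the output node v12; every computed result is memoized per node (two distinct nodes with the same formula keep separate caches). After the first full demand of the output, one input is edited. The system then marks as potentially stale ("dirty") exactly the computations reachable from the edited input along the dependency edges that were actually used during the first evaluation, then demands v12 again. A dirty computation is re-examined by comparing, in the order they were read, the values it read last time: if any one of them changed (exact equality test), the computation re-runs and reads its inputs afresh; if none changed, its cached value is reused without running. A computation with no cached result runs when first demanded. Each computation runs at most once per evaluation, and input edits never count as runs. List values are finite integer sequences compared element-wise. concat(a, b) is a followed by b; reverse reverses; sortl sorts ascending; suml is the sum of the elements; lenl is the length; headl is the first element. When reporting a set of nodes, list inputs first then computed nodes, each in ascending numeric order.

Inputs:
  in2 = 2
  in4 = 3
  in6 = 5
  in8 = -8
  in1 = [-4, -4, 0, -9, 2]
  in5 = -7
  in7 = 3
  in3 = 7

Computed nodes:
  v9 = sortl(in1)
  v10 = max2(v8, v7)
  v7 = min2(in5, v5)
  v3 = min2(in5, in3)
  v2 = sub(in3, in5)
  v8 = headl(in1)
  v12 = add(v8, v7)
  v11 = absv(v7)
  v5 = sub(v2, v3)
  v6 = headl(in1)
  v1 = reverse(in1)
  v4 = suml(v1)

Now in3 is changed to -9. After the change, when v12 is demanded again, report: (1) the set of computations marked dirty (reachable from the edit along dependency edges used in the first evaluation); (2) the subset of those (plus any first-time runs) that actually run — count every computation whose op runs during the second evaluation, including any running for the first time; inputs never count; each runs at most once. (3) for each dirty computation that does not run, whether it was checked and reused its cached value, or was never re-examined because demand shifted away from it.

The edit dirties: v2, v3, v5, v7, v12.
4 computations run: v2, v3, v5, v7.
Cache hits after checking: v12.
Note the absorption at v7: it re-runs yet its value is the same, leaving the output's value untouched.

First demand of the output computes:
  v2 = sub(7, -7) = 14
  v3 = min2(-7, 7) = -7
  v5 = sub(14, -7) = 21
  v7 = min2(-7, 21) = -7
  v8 = headl([-4, -4, 0, -9, 2]) = -4
  v12 = add(-4, -7) = -11

After the edit, cleaning proceeds:
  v2: a read changed (in3 7->-9) — executes, giving -2.
  v3: a read changed (in3 7->-9) — executes, giving -9.
  v5: a read changed (v2 14->-2; v3 -7->-9) — executes, giving 7.
  v7: a read changed (v5 21->7) — executes, giving -7 — identical to its old value.
  v12: dirty, but its reads are unchanged (v8 unchanged, v7 unchanged); cached -11 stands.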